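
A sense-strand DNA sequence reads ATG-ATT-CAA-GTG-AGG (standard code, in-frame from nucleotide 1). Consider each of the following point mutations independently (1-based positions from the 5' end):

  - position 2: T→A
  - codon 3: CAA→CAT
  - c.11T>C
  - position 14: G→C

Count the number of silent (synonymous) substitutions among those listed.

0

Codon 1: ATG (Met) → AAG (Lys) — missense.
Codon 3: CAA (Gln) → CAT (His) — missense.
Codon 4: GTG (Val) → GCG (Ala) — missense.
Codon 5: AGG (Arg) → ACG (Thr) — missense.
Synonymous: 0 of 4.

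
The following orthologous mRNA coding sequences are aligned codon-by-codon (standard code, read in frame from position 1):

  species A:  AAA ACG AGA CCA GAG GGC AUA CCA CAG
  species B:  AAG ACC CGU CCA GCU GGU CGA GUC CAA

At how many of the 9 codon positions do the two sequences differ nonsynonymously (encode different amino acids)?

3

Codon 1: AAA Lys / AAG Lys — synonymous.
Codon 2: ACG Thr / ACC Thr — synonymous.
Codon 3: AGA Arg / CGU Arg — synonymous.
Codon 4: CCA Pro / CCA Pro — identical.
Codon 5: GAG Glu / GCU Ala — nonsynonymous.
Codon 6: GGC Gly / GGU Gly — synonymous.
Codon 7: AUA Ile / CGA Arg — nonsynonymous.
Codon 8: CCA Pro / GUC Val — nonsynonymous.
Codon 9: CAG Gln / CAA Gln — synonymous.
Nonsynonymous differences: 3.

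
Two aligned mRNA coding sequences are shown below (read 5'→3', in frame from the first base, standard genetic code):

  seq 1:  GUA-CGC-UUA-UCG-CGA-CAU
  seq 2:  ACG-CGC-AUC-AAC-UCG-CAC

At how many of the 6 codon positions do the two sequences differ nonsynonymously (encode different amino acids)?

Codon 1: GUA Val / ACG Thr — nonsynonymous.
Codon 2: CGC Arg / CGC Arg — identical.
Codon 3: UUA Leu / AUC Ile — nonsynonymous.
Codon 4: UCG Ser / AAC Asn — nonsynonymous.
Codon 5: CGA Arg / UCG Ser — nonsynonymous.
Codon 6: CAU His / CAC His — synonymous.
Nonsynonymous differences: 4.

4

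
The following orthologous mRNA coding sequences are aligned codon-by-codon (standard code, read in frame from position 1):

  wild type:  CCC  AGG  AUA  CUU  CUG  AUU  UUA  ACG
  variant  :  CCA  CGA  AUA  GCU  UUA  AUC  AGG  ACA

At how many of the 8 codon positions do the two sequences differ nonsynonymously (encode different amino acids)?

Codon 1: CCC Pro / CCA Pro — synonymous.
Codon 2: AGG Arg / CGA Arg — synonymous.
Codon 3: AUA Ile / AUA Ile — identical.
Codon 4: CUU Leu / GCU Ala — nonsynonymous.
Codon 5: CUG Leu / UUA Leu — synonymous.
Codon 6: AUU Ile / AUC Ile — synonymous.
Codon 7: UUA Leu / AGG Arg — nonsynonymous.
Codon 8: ACG Thr / ACA Thr — synonymous.
Nonsynonymous differences: 2.

2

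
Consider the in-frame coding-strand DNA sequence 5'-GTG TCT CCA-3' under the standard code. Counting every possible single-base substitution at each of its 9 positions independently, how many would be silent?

9

Codon 1 (GTG, Val): 3 synonymous substitutions.
Codon 2 (TCT, Ser): 3 synonymous substitutions.
Codon 3 (CCA, Pro): 3 synonymous substitutions.
Total: 3 + 3 + 3 = 9.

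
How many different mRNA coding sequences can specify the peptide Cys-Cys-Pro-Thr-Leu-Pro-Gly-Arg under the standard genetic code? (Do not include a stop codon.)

Cys: 2 codons.
Cys: 2 codons.
Pro: 4 codons.
Thr: 4 codons.
Leu: 6 codons.
Pro: 4 codons.
Gly: 4 codons.
Arg: 6 codons.
2 × 2 × 4 × 4 × 6 × 4 × 4 × 6 = 36864.

36864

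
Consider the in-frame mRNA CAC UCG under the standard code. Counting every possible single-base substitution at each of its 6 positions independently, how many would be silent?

Codon 1 (CAC, His): 1 synonymous substitution.
Codon 2 (UCG, Ser): 3 synonymous substitutions.
Total: 1 + 3 = 4.

4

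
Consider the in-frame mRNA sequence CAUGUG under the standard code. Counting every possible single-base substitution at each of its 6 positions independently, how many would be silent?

4

Codon 1 (CAU, His): 1 synonymous substitution.
Codon 2 (GUG, Val): 3 synonymous substitutions.
Total: 1 + 3 = 4.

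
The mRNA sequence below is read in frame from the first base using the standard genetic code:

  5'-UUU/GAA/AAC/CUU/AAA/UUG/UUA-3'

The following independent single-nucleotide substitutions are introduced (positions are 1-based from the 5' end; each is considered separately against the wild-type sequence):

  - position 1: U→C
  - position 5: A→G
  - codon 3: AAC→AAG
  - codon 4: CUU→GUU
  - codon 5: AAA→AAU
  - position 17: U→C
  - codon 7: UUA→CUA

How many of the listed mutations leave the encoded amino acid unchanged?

Codon 1: UUU (Phe) → CUU (Leu) — missense.
Codon 2: GAA (Glu) → GGA (Gly) — missense.
Codon 3: AAC (Asn) → AAG (Lys) — missense.
Codon 4: CUU (Leu) → GUU (Val) — missense.
Codon 5: AAA (Lys) → AAU (Asn) — missense.
Codon 6: UUG (Leu) → UCG (Ser) — missense.
Codon 7: UUA (Leu) → CUA (Leu) — synonymous.
Synonymous: 1 of 7.

1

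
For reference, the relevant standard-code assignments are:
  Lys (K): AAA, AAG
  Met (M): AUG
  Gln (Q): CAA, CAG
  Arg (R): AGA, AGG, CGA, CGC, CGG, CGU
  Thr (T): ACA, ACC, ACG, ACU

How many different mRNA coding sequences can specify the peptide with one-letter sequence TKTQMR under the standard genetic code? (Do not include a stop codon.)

384

Thr: 4 codons.
Lys: 2 codons.
Thr: 4 codons.
Gln: 2 codons.
Met: 1 codon.
Arg: 6 codons.
4 × 2 × 4 × 2 × 1 × 6 = 384.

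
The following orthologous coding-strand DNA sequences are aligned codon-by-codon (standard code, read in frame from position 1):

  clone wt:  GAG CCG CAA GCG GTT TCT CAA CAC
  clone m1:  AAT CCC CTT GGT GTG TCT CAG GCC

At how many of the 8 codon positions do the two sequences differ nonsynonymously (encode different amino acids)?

4

Codon 1: GAG Glu / AAT Asn — nonsynonymous.
Codon 2: CCG Pro / CCC Pro — synonymous.
Codon 3: CAA Gln / CTT Leu — nonsynonymous.
Codon 4: GCG Ala / GGT Gly — nonsynonymous.
Codon 5: GTT Val / GTG Val — synonymous.
Codon 6: TCT Ser / TCT Ser — identical.
Codon 7: CAA Gln / CAG Gln — synonymous.
Codon 8: CAC His / GCC Ala — nonsynonymous.
Nonsynonymous differences: 4.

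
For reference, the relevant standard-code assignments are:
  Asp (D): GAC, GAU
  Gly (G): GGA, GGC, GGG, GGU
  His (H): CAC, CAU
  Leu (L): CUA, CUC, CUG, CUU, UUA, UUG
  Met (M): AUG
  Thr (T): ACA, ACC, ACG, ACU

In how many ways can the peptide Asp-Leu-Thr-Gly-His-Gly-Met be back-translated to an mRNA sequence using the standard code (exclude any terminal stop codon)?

1536

Asp: 2 codons.
Leu: 6 codons.
Thr: 4 codons.
Gly: 4 codons.
His: 2 codons.
Gly: 4 codons.
Met: 1 codon.
2 × 6 × 4 × 4 × 2 × 4 × 1 = 1536.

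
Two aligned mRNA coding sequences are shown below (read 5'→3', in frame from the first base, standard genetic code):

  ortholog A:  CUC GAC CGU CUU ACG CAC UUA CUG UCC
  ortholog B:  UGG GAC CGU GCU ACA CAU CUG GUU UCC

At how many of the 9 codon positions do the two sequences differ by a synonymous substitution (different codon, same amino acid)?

3

Codon 1: CUC Leu / UGG Trp — nonsynonymous.
Codon 2: GAC Asp / GAC Asp — identical.
Codon 3: CGU Arg / CGU Arg — identical.
Codon 4: CUU Leu / GCU Ala — nonsynonymous.
Codon 5: ACG Thr / ACA Thr — synonymous.
Codon 6: CAC His / CAU His — synonymous.
Codon 7: UUA Leu / CUG Leu — synonymous.
Codon 8: CUG Leu / GUU Val — nonsynonymous.
Codon 9: UCC Ser / UCC Ser — identical.
Synonymous differences: 3.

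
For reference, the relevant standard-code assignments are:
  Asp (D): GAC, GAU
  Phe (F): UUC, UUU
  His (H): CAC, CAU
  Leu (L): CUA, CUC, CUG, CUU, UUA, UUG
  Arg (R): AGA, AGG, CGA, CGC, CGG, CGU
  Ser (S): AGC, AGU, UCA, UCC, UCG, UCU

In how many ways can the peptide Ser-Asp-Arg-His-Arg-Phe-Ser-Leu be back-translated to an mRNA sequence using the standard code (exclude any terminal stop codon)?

Ser: 6 codons.
Asp: 2 codons.
Arg: 6 codons.
His: 2 codons.
Arg: 6 codons.
Phe: 2 codons.
Ser: 6 codons.
Leu: 6 codons.
6 × 2 × 6 × 2 × 6 × 2 × 6 × 6 = 62208.

62208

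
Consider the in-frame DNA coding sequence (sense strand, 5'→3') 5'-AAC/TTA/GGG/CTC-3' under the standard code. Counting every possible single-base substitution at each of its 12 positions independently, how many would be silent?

Codon 1 (AAC, Asn): 1 synonymous substitution.
Codon 2 (TTA, Leu): 2 synonymous substitutions.
Codon 3 (GGG, Gly): 3 synonymous substitutions.
Codon 4 (CTC, Leu): 3 synonymous substitutions.
Total: 1 + 2 + 3 + 3 = 9.

9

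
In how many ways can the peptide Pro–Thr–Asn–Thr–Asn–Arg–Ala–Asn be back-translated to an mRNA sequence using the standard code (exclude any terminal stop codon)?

Pro: 4 codons.
Thr: 4 codons.
Asn: 2 codons.
Thr: 4 codons.
Asn: 2 codons.
Arg: 6 codons.
Ala: 4 codons.
Asn: 2 codons.
4 × 4 × 2 × 4 × 2 × 6 × 4 × 2 = 12288.

12288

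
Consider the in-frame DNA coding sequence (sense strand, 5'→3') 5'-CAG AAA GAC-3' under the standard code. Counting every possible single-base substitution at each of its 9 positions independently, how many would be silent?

3

Codon 1 (CAG, Gln): 1 synonymous substitution.
Codon 2 (AAA, Lys): 1 synonymous substitution.
Codon 3 (GAC, Asp): 1 synonymous substitution.
Total: 1 + 1 + 1 = 3.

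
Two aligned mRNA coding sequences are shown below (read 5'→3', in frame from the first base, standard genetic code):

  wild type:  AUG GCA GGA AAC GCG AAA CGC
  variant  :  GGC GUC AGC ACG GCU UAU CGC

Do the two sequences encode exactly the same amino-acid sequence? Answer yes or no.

Codon 1: AUG Met / GGC Gly — nonsynonymous.
Codon 2: GCA Ala / GUC Val — nonsynonymous.
Codon 3: GGA Gly / AGC Ser — nonsynonymous.
Codon 4: AAC Asn / ACG Thr — nonsynonymous.
Codon 5: GCG Ala / GCU Ala — synonymous.
Codon 6: AAA Lys / UAU Tyr — nonsynonymous.
Codon 7: CGC Arg / CGC Arg — identical.
Nonsynonymous differences: 5 → different protein.

no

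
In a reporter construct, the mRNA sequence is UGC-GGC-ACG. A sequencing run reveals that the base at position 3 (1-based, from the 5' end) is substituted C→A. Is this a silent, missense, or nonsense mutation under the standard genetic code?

nonsense

Position 3 falls in codon 1: UGC → Cys.
After the substitution the codon is UGA → Stop.
The new codon is a stop codon, so this is a nonsense mutation.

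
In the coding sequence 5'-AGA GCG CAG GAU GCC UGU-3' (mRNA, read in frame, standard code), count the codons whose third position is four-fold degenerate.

2

Codon 1 AGA (Arg): third position 2-fold.
Codon 2 GCG (Ala): third position 4-fold.
Codon 3 CAG (Gln): third position 2-fold.
Codon 4 GAU (Asp): third position 2-fold.
Codon 5 GCC (Ala): third position 4-fold.
Codon 6 UGU (Cys): third position 2-fold.
Four-fold degenerate third positions: 2.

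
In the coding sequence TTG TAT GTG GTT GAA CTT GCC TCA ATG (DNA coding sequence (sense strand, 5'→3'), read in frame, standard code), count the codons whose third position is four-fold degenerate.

5

Codon 1 TTG (Leu): third position 2-fold.
Codon 2 TAT (Tyr): third position 2-fold.
Codon 3 GTG (Val): third position 4-fold.
Codon 4 GTT (Val): third position 4-fold.
Codon 5 GAA (Glu): third position 2-fold.
Codon 6 CTT (Leu): third position 4-fold.
Codon 7 GCC (Ala): third position 4-fold.
Codon 8 TCA (Ser): third position 4-fold.
Codon 9 ATG (Met): third position 1-fold.
Four-fold degenerate third positions: 5.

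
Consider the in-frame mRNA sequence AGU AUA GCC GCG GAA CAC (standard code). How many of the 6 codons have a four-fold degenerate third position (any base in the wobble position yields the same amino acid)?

2

Codon 1 AGU (Ser): third position 2-fold.
Codon 2 AUA (Ile): third position 3-fold.
Codon 3 GCC (Ala): third position 4-fold.
Codon 4 GCG (Ala): third position 4-fold.
Codon 5 GAA (Glu): third position 2-fold.
Codon 6 CAC (His): third position 2-fold.
Four-fold degenerate third positions: 2.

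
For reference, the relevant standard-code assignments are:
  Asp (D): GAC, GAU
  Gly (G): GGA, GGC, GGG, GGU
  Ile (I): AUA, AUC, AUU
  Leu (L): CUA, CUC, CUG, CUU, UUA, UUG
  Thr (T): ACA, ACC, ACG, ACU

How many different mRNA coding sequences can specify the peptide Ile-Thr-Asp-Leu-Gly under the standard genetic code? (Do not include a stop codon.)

Ile: 3 codons.
Thr: 4 codons.
Asp: 2 codons.
Leu: 6 codons.
Gly: 4 codons.
3 × 4 × 2 × 6 × 4 = 576.

576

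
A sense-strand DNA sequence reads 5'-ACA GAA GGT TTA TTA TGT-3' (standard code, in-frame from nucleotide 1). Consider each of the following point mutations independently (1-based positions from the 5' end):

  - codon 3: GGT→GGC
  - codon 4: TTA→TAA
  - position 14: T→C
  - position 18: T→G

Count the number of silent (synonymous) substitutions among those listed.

Codon 3: GGT (Gly) → GGC (Gly) — synonymous.
Codon 4: TTA (Leu) → TAA (Stop) — nonsense.
Codon 5: TTA (Leu) → TCA (Ser) — missense.
Codon 6: TGT (Cys) → TGG (Trp) — missense.
Synonymous: 1 of 4.

1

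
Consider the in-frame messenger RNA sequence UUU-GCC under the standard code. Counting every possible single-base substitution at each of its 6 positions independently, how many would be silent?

Codon 1 (UUU, Phe): 1 synonymous substitution.
Codon 2 (GCC, Ala): 3 synonymous substitutions.
Total: 1 + 3 = 4.

4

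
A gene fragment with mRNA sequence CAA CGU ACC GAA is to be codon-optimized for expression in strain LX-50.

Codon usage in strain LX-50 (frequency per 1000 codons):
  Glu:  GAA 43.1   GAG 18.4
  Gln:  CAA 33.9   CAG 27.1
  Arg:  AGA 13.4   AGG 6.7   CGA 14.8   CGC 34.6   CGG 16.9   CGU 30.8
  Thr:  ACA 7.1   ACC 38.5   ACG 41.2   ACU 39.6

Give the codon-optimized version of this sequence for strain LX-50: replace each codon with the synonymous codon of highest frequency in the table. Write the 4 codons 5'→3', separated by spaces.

CAA CGC ACG GAA

Codon 1 (Gln): best is CAA at 33.9.
Codon 2 (Arg): best is CGC at 34.6.
Codon 3 (Thr): best is ACG at 41.2.
Codon 4 (Glu): best is GAA at 43.1.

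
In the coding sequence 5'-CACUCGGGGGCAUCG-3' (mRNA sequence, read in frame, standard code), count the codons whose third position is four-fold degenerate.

4

Codon 1 CAC (His): third position 2-fold.
Codon 2 UCG (Ser): third position 4-fold.
Codon 3 GGG (Gly): third position 4-fold.
Codon 4 GCA (Ala): third position 4-fold.
Codon 5 UCG (Ser): third position 4-fold.
Four-fold degenerate third positions: 4.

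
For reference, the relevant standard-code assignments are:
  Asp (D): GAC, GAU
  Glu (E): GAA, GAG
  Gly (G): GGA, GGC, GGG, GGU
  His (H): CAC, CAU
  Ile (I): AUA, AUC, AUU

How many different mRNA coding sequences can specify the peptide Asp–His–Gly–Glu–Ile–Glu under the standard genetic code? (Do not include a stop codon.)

Asp: 2 codons.
His: 2 codons.
Gly: 4 codons.
Glu: 2 codons.
Ile: 3 codons.
Glu: 2 codons.
2 × 2 × 4 × 2 × 3 × 2 = 192.

192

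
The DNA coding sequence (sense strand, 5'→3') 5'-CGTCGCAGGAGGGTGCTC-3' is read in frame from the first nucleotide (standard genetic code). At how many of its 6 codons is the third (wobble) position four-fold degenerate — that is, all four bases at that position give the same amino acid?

4

Codon 1 CGT (Arg): third position 4-fold.
Codon 2 CGC (Arg): third position 4-fold.
Codon 3 AGG (Arg): third position 2-fold.
Codon 4 AGG (Arg): third position 2-fold.
Codon 5 GTG (Val): third position 4-fold.
Codon 6 CTC (Leu): third position 4-fold.
Four-fold degenerate third positions: 4.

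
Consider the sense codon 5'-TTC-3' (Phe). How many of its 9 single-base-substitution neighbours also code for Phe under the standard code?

Position 1: none → 0 synonymous.
Position 2: none → 0 synonymous.
Position 3: TTT → 1 synonymous.
Total: 0 + 0 + 1 = 1.

1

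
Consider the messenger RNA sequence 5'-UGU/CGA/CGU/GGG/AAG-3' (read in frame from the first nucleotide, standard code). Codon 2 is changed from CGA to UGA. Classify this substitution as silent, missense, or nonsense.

Position 4 falls in codon 2: CGA → Arg.
After the substitution the codon is UGA → Stop.
The new codon is a stop codon, so this is a nonsense mutation.

nonsense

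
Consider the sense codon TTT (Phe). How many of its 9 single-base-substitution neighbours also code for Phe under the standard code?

1

Position 1: none → 0 synonymous.
Position 2: none → 0 synonymous.
Position 3: TTC → 1 synonymous.
Total: 0 + 0 + 1 = 1.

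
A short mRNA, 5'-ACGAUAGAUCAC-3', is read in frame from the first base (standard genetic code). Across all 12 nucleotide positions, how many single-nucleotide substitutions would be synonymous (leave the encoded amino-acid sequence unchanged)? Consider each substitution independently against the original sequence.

7

Codon 1 (ACG, Thr): 3 synonymous substitutions.
Codon 2 (AUA, Ile): 2 synonymous substitutions.
Codon 3 (GAU, Asp): 1 synonymous substitution.
Codon 4 (CAC, His): 1 synonymous substitution.
Total: 3 + 2 + 1 + 1 = 7.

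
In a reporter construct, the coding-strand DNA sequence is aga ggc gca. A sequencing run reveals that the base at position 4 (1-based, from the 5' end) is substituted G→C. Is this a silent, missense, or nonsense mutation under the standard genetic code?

Position 4 falls in codon 2: GGC → Gly.
After the substitution the codon is CGC → Arg.
Gly ≠ Arg, so this is a missense mutation.

missense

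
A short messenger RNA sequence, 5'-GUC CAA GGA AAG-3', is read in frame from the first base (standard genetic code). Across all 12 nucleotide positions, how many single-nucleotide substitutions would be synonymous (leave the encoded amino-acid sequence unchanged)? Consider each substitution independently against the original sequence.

Codon 1 (GUC, Val): 3 synonymous substitutions.
Codon 2 (CAA, Gln): 1 synonymous substitution.
Codon 3 (GGA, Gly): 3 synonymous substitutions.
Codon 4 (AAG, Lys): 1 synonymous substitution.
Total: 3 + 1 + 3 + 1 = 8.

8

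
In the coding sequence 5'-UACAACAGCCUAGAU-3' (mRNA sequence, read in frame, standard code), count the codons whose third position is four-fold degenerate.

1

Codon 1 UAC (Tyr): third position 2-fold.
Codon 2 AAC (Asn): third position 2-fold.
Codon 3 AGC (Ser): third position 2-fold.
Codon 4 CUA (Leu): third position 4-fold.
Codon 5 GAU (Asp): third position 2-fold.
Four-fold degenerate third positions: 1.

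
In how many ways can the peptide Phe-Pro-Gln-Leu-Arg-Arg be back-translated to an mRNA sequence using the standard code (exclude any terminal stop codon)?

3456

Phe: 2 codons.
Pro: 4 codons.
Gln: 2 codons.
Leu: 6 codons.
Arg: 6 codons.
Arg: 6 codons.
2 × 4 × 2 × 6 × 6 × 6 = 3456.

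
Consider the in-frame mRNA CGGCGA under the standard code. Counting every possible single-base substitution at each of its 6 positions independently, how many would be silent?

8

Codon 1 (CGG, Arg): 4 synonymous substitutions.
Codon 2 (CGA, Arg): 4 synonymous substitutions.
Total: 4 + 4 = 8.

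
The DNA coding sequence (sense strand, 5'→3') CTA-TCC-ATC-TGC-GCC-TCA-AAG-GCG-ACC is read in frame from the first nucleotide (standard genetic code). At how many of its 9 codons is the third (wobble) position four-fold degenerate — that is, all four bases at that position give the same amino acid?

Codon 1 CTA (Leu): third position 4-fold.
Codon 2 TCC (Ser): third position 4-fold.
Codon 3 ATC (Ile): third position 3-fold.
Codon 4 TGC (Cys): third position 2-fold.
Codon 5 GCC (Ala): third position 4-fold.
Codon 6 TCA (Ser): third position 4-fold.
Codon 7 AAG (Lys): third position 2-fold.
Codon 8 GCG (Ala): third position 4-fold.
Codon 9 ACC (Thr): third position 4-fold.
Four-fold degenerate third positions: 6.

6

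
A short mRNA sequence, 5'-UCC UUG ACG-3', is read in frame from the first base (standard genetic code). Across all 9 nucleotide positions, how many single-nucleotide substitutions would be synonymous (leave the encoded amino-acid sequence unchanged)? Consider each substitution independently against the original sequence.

8

Codon 1 (UCC, Ser): 3 synonymous substitutions.
Codon 2 (UUG, Leu): 2 synonymous substitutions.
Codon 3 (ACG, Thr): 3 synonymous substitutions.
Total: 3 + 2 + 3 = 8.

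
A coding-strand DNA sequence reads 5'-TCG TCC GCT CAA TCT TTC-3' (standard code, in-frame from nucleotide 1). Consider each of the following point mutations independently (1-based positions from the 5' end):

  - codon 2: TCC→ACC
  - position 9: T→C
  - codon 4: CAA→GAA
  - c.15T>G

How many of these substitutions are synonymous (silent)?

2

Codon 2: TCC (Ser) → ACC (Thr) — missense.
Codon 3: GCT (Ala) → GCC (Ala) — synonymous.
Codon 4: CAA (Gln) → GAA (Glu) — missense.
Codon 5: TCT (Ser) → TCG (Ser) — synonymous.
Synonymous: 2 of 4.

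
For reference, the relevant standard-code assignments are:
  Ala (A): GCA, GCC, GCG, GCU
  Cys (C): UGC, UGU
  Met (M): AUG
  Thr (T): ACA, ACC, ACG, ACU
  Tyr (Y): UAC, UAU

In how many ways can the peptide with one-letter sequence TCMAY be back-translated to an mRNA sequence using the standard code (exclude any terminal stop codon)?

Thr: 4 codons.
Cys: 2 codons.
Met: 1 codon.
Ala: 4 codons.
Tyr: 2 codons.
4 × 2 × 1 × 4 × 2 = 64.

64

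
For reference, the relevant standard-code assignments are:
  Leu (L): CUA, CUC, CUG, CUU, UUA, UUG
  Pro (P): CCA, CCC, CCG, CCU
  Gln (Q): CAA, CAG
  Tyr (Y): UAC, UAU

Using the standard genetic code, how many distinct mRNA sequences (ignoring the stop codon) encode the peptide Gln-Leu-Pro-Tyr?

96

Gln: 2 codons.
Leu: 6 codons.
Pro: 4 codons.
Tyr: 2 codons.
2 × 6 × 4 × 2 = 96.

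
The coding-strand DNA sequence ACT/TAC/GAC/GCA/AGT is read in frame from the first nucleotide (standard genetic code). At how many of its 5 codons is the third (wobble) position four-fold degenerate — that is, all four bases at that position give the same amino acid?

2

Codon 1 ACT (Thr): third position 4-fold.
Codon 2 TAC (Tyr): third position 2-fold.
Codon 3 GAC (Asp): third position 2-fold.
Codon 4 GCA (Ala): third position 4-fold.
Codon 5 AGT (Ser): third position 2-fold.
Four-fold degenerate third positions: 2.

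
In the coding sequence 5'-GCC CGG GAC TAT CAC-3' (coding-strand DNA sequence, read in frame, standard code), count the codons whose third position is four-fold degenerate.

Codon 1 GCC (Ala): third position 4-fold.
Codon 2 CGG (Arg): third position 4-fold.
Codon 3 GAC (Asp): third position 2-fold.
Codon 4 TAT (Tyr): third position 2-fold.
Codon 5 CAC (His): third position 2-fold.
Four-fold degenerate third positions: 2.

2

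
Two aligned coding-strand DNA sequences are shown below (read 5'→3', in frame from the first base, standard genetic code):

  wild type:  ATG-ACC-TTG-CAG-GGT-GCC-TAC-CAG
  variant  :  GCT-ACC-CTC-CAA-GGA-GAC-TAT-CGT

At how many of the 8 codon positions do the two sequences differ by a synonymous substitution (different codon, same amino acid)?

4

Codon 1: ATG Met / GCT Ala — nonsynonymous.
Codon 2: ACC Thr / ACC Thr — identical.
Codon 3: TTG Leu / CTC Leu — synonymous.
Codon 4: CAG Gln / CAA Gln — synonymous.
Codon 5: GGT Gly / GGA Gly — synonymous.
Codon 6: GCC Ala / GAC Asp — nonsynonymous.
Codon 7: TAC Tyr / TAT Tyr — synonymous.
Codon 8: CAG Gln / CGT Arg — nonsynonymous.
Synonymous differences: 4.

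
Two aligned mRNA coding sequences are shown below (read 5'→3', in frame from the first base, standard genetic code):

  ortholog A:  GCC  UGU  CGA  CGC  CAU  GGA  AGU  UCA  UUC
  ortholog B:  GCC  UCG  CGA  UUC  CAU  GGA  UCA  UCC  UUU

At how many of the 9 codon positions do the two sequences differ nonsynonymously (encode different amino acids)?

Codon 1: GCC Ala / GCC Ala — identical.
Codon 2: UGU Cys / UCG Ser — nonsynonymous.
Codon 3: CGA Arg / CGA Arg — identical.
Codon 4: CGC Arg / UUC Phe — nonsynonymous.
Codon 5: CAU His / CAU His — identical.
Codon 6: GGA Gly / GGA Gly — identical.
Codon 7: AGU Ser / UCA Ser — synonymous.
Codon 8: UCA Ser / UCC Ser — synonymous.
Codon 9: UUC Phe / UUU Phe — synonymous.
Nonsynonymous differences: 2.

2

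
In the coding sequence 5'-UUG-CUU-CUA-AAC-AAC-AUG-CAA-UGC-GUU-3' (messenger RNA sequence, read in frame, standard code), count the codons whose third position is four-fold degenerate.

3

Codon 1 UUG (Leu): third position 2-fold.
Codon 2 CUU (Leu): third position 4-fold.
Codon 3 CUA (Leu): third position 4-fold.
Codon 4 AAC (Asn): third position 2-fold.
Codon 5 AAC (Asn): third position 2-fold.
Codon 6 AUG (Met): third position 1-fold.
Codon 7 CAA (Gln): third position 2-fold.
Codon 8 UGC (Cys): third position 2-fold.
Codon 9 GUU (Val): third position 4-fold.
Four-fold degenerate third positions: 3.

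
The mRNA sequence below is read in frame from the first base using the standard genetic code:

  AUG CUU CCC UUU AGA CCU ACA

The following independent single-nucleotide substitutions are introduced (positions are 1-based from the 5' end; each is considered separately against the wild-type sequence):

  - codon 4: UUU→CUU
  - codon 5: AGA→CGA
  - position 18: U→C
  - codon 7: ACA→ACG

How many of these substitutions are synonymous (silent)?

3

Codon 4: UUU (Phe) → CUU (Leu) — missense.
Codon 5: AGA (Arg) → CGA (Arg) — synonymous.
Codon 6: CCU (Pro) → CCC (Pro) — synonymous.
Codon 7: ACA (Thr) → ACG (Thr) — synonymous.
Synonymous: 3 of 4.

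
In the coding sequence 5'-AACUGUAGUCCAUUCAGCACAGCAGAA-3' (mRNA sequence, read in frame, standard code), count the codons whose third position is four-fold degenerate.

Codon 1 AAC (Asn): third position 2-fold.
Codon 2 UGU (Cys): third position 2-fold.
Codon 3 AGU (Ser): third position 2-fold.
Codon 4 CCA (Pro): third position 4-fold.
Codon 5 UUC (Phe): third position 2-fold.
Codon 6 AGC (Ser): third position 2-fold.
Codon 7 ACA (Thr): third position 4-fold.
Codon 8 GCA (Ala): third position 4-fold.
Codon 9 GAA (Glu): third position 2-fold.
Four-fold degenerate third positions: 3.

3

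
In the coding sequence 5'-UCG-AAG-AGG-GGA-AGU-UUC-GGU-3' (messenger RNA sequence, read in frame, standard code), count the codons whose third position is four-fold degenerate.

Codon 1 UCG (Ser): third position 4-fold.
Codon 2 AAG (Lys): third position 2-fold.
Codon 3 AGG (Arg): third position 2-fold.
Codon 4 GGA (Gly): third position 4-fold.
Codon 5 AGU (Ser): third position 2-fold.
Codon 6 UUC (Phe): third position 2-fold.
Codon 7 GGU (Gly): third position 4-fold.
Four-fold degenerate third positions: 3.

3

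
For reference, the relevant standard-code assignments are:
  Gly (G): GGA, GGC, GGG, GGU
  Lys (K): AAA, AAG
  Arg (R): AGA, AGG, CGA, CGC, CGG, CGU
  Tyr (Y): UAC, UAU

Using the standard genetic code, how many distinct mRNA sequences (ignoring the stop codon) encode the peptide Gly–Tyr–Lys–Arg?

Gly: 4 codons.
Tyr: 2 codons.
Lys: 2 codons.
Arg: 6 codons.
4 × 2 × 2 × 6 = 96.

96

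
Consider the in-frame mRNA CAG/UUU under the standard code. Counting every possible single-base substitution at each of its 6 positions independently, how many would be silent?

2

Codon 1 (CAG, Gln): 1 synonymous substitution.
Codon 2 (UUU, Phe): 1 synonymous substitution.
Total: 1 + 1 = 2.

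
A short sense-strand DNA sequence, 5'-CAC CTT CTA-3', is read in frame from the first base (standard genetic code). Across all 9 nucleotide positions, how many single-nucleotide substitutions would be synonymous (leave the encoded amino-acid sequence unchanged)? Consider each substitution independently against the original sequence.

8

Codon 1 (CAC, His): 1 synonymous substitution.
Codon 2 (CTT, Leu): 3 synonymous substitutions.
Codon 3 (CTA, Leu): 4 synonymous substitutions.
Total: 1 + 3 + 4 = 8.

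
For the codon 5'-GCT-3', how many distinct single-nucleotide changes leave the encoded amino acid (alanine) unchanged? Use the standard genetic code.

Position 1: none → 0 synonymous.
Position 2: none → 0 synonymous.
Position 3: GCC, GCA, GCG → 3 synonymous.
Total: 0 + 0 + 3 = 3.

3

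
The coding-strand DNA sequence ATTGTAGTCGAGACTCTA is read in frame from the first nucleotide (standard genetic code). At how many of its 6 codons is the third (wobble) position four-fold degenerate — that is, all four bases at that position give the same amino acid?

Codon 1 ATT (Ile): third position 3-fold.
Codon 2 GTA (Val): third position 4-fold.
Codon 3 GTC (Val): third position 4-fold.
Codon 4 GAG (Glu): third position 2-fold.
Codon 5 ACT (Thr): third position 4-fold.
Codon 6 CTA (Leu): third position 4-fold.
Four-fold degenerate third positions: 4.

4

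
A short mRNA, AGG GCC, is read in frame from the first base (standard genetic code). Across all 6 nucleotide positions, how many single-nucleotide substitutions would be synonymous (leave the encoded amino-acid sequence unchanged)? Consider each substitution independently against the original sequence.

Codon 1 (AGG, Arg): 2 synonymous substitutions.
Codon 2 (GCC, Ala): 3 synonymous substitutions.
Total: 2 + 3 = 5.

5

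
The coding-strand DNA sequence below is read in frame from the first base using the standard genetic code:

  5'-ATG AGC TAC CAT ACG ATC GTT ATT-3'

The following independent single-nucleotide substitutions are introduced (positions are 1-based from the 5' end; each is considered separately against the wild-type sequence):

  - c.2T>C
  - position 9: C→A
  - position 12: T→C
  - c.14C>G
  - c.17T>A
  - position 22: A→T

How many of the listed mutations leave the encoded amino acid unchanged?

Codon 1: ATG (Met) → ACG (Thr) — missense.
Codon 3: TAC (Tyr) → TAA (Stop) — nonsense.
Codon 4: CAT (His) → CAC (His) — synonymous.
Codon 5: ACG (Thr) → AGG (Arg) — missense.
Codon 6: ATC (Ile) → AAC (Asn) — missense.
Codon 8: ATT (Ile) → TTT (Phe) — missense.
Synonymous: 1 of 6.

1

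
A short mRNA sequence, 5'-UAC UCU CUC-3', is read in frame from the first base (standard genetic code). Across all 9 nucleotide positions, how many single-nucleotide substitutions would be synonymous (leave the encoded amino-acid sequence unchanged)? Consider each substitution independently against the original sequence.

7

Codon 1 (UAC, Tyr): 1 synonymous substitution.
Codon 2 (UCU, Ser): 3 synonymous substitutions.
Codon 3 (CUC, Leu): 3 synonymous substitutions.
Total: 1 + 3 + 3 = 7.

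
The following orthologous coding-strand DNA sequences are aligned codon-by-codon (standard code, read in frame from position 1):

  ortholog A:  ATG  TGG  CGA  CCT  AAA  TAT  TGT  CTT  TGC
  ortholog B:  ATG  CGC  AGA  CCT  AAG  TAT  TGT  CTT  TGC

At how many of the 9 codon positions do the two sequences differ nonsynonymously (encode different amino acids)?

1

Codon 1: ATG Met / ATG Met — identical.
Codon 2: TGG Trp / CGC Arg — nonsynonymous.
Codon 3: CGA Arg / AGA Arg — synonymous.
Codon 4: CCT Pro / CCT Pro — identical.
Codon 5: AAA Lys / AAG Lys — synonymous.
Codon 6: TAT Tyr / TAT Tyr — identical.
Codon 7: TGT Cys / TGT Cys — identical.
Codon 8: CTT Leu / CTT Leu — identical.
Codon 9: TGC Cys / TGC Cys — identical.
Nonsynonymous differences: 1.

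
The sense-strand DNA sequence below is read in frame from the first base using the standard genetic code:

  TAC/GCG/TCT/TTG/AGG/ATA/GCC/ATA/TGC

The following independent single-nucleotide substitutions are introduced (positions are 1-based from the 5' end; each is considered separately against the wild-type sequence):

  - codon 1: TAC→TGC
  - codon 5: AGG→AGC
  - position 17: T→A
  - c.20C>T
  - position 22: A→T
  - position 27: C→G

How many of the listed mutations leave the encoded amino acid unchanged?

0

Codon 1: TAC (Tyr) → TGC (Cys) — missense.
Codon 5: AGG (Arg) → AGC (Ser) — missense.
Codon 6: ATA (Ile) → AAA (Lys) — missense.
Codon 7: GCC (Ala) → GTC (Val) — missense.
Codon 8: ATA (Ile) → TTA (Leu) — missense.
Codon 9: TGC (Cys) → TGG (Trp) — missense.
Synonymous: 0 of 6.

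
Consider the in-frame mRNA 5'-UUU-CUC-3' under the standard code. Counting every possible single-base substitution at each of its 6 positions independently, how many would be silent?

Codon 1 (UUU, Phe): 1 synonymous substitution.
Codon 2 (CUC, Leu): 3 synonymous substitutions.
Total: 1 + 3 = 4.

4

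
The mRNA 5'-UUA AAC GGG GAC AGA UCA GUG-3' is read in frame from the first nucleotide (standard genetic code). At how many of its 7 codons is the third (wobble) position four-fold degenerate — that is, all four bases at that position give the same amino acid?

3

Codon 1 UUA (Leu): third position 2-fold.
Codon 2 AAC (Asn): third position 2-fold.
Codon 3 GGG (Gly): third position 4-fold.
Codon 4 GAC (Asp): third position 2-fold.
Codon 5 AGA (Arg): third position 2-fold.
Codon 6 UCA (Ser): third position 4-fold.
Codon 7 GUG (Val): third position 4-fold.
Four-fold degenerate third positions: 3.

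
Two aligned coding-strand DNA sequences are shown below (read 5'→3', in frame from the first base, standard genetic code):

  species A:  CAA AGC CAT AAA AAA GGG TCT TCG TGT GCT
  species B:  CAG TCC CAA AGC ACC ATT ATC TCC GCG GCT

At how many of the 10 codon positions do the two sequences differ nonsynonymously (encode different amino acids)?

Codon 1: CAA Gln / CAG Gln — synonymous.
Codon 2: AGC Ser / TCC Ser — synonymous.
Codon 3: CAT His / CAA Gln — nonsynonymous.
Codon 4: AAA Lys / AGC Ser — nonsynonymous.
Codon 5: AAA Lys / ACC Thr — nonsynonymous.
Codon 6: GGG Gly / ATT Ile — nonsynonymous.
Codon 7: TCT Ser / ATC Ile — nonsynonymous.
Codon 8: TCG Ser / TCC Ser — synonymous.
Codon 9: TGT Cys / GCG Ala — nonsynonymous.
Codon 10: GCT Ala / GCT Ala — identical.
Nonsynonymous differences: 6.

6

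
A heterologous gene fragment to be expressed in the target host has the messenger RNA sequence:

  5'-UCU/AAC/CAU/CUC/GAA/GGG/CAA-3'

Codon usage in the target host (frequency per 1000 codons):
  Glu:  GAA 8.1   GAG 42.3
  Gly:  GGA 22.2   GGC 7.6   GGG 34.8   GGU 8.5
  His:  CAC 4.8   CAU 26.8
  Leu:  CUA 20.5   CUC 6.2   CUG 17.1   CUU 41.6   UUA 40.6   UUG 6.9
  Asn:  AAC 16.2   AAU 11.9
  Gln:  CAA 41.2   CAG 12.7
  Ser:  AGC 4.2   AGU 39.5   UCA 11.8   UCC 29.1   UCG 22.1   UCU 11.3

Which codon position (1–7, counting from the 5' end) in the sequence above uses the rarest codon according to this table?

4

Codon 1 UCU (Ser): 11.3 per 1000.
Codon 2 AAC (Asn): 16.2 per 1000.
Codon 3 CAU (His): 26.8 per 1000.
Codon 4 CUC (Leu): 6.2 per 1000.
Codon 5 GAA (Glu): 8.1 per 1000.
Codon 6 GGG (Gly): 34.8 per 1000.
Codon 7 CAA (Gln): 41.2 per 1000.
Lowest frequency is 6.2 at codon 4.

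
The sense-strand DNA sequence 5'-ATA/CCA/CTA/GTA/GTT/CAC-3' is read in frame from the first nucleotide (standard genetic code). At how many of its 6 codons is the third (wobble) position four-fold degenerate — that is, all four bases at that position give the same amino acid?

Codon 1 ATA (Ile): third position 3-fold.
Codon 2 CCA (Pro): third position 4-fold.
Codon 3 CTA (Leu): third position 4-fold.
Codon 4 GTA (Val): third position 4-fold.
Codon 5 GTT (Val): third position 4-fold.
Codon 6 CAC (His): third position 2-fold.
Four-fold degenerate third positions: 4.

4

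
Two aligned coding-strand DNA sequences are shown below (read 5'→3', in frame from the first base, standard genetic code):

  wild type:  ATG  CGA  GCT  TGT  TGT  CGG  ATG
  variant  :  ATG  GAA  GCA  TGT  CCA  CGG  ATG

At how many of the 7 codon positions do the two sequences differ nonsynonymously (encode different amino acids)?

Codon 1: ATG Met / ATG Met — identical.
Codon 2: CGA Arg / GAA Glu — nonsynonymous.
Codon 3: GCT Ala / GCA Ala — synonymous.
Codon 4: TGT Cys / TGT Cys — identical.
Codon 5: TGT Cys / CCA Pro — nonsynonymous.
Codon 6: CGG Arg / CGG Arg — identical.
Codon 7: ATG Met / ATG Met — identical.
Nonsynonymous differences: 2.

2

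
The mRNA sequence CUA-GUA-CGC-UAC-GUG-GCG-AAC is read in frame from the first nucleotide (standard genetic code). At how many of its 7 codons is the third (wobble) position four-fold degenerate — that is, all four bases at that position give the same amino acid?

Codon 1 CUA (Leu): third position 4-fold.
Codon 2 GUA (Val): third position 4-fold.
Codon 3 CGC (Arg): third position 4-fold.
Codon 4 UAC (Tyr): third position 2-fold.
Codon 5 GUG (Val): third position 4-fold.
Codon 6 GCG (Ala): third position 4-fold.
Codon 7 AAC (Asn): third position 2-fold.
Four-fold degenerate third positions: 5.

5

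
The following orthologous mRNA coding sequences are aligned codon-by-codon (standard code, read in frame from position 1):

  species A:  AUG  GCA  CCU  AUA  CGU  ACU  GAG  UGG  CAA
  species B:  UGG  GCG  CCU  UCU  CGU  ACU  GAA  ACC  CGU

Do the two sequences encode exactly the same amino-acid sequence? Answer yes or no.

Codon 1: AUG Met / UGG Trp — nonsynonymous.
Codon 2: GCA Ala / GCG Ala — synonymous.
Codon 3: CCU Pro / CCU Pro — identical.
Codon 4: AUA Ile / UCU Ser — nonsynonymous.
Codon 5: CGU Arg / CGU Arg — identical.
Codon 6: ACU Thr / ACU Thr — identical.
Codon 7: GAG Glu / GAA Glu — synonymous.
Codon 8: UGG Trp / ACC Thr — nonsynonymous.
Codon 9: CAA Gln / CGU Arg — nonsynonymous.
Nonsynonymous differences: 4 → different protein.

no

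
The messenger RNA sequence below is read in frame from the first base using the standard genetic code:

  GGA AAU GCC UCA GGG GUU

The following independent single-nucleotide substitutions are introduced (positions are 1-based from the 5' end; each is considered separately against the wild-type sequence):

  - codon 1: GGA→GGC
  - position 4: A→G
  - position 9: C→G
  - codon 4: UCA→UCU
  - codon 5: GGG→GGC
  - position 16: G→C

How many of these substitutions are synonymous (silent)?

Codon 1: GGA (Gly) → GGC (Gly) — synonymous.
Codon 2: AAU (Asn) → GAU (Asp) — missense.
Codon 3: GCC (Ala) → GCG (Ala) — synonymous.
Codon 4: UCA (Ser) → UCU (Ser) — synonymous.
Codon 5: GGG (Gly) → GGC (Gly) — synonymous.
Codon 6: GUU (Val) → CUU (Leu) — missense.
Synonymous: 4 of 6.

4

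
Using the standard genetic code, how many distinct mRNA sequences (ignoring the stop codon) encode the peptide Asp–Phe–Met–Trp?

4

Asp: 2 codons.
Phe: 2 codons.
Met: 1 codon.
Trp: 1 codon.
2 × 2 × 1 × 1 = 4.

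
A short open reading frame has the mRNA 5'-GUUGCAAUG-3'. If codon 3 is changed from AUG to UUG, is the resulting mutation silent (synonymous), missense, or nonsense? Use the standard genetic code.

Position 7 falls in codon 3: AUG → Met.
After the substitution the codon is UUG → Leu.
Met ≠ Leu, so this is a missense mutation.

missense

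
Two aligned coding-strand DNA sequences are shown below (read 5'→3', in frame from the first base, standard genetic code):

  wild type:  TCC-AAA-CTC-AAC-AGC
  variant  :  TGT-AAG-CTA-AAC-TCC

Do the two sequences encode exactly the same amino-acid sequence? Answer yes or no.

Codon 1: TCC Ser / TGT Cys — nonsynonymous.
Codon 2: AAA Lys / AAG Lys — synonymous.
Codon 3: CTC Leu / CTA Leu — synonymous.
Codon 4: AAC Asn / AAC Asn — identical.
Codon 5: AGC Ser / TCC Ser — synonymous.
Nonsynonymous differences: 1 → different protein.

no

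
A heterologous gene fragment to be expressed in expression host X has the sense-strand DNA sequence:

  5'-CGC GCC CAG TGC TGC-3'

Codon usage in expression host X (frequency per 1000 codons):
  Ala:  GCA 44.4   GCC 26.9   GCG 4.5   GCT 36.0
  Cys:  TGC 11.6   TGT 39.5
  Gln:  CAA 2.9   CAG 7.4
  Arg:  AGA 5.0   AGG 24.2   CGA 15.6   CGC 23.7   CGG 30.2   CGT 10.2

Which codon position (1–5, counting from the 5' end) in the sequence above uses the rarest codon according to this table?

Codon 1 CGC (Arg): 23.7 per 1000.
Codon 2 GCC (Ala): 26.9 per 1000.
Codon 3 CAG (Gln): 7.4 per 1000.
Codon 4 TGC (Cys): 11.6 per 1000.
Codon 5 TGC (Cys): 11.6 per 1000.
Lowest frequency is 7.4 at codon 3.

3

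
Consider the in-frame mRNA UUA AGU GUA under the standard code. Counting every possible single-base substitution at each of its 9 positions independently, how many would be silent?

Codon 1 (UUA, Leu): 2 synonymous substitutions.
Codon 2 (AGU, Ser): 1 synonymous substitution.
Codon 3 (GUA, Val): 3 synonymous substitutions.
Total: 2 + 1 + 3 = 6.

6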